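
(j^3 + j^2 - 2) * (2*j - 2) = 2*j^4 - 2*j^2 - 4*j + 4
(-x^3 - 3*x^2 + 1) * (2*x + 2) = -2*x^4 - 8*x^3 - 6*x^2 + 2*x + 2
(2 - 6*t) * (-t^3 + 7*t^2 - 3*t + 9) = 6*t^4 - 44*t^3 + 32*t^2 - 60*t + 18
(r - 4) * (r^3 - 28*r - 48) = r^4 - 4*r^3 - 28*r^2 + 64*r + 192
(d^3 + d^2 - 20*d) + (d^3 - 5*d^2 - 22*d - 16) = 2*d^3 - 4*d^2 - 42*d - 16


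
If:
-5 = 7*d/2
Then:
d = -10/7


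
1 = 1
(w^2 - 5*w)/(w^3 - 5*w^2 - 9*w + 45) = w/(w^2 - 9)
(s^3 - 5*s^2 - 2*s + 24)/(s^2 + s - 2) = (s^2 - 7*s + 12)/(s - 1)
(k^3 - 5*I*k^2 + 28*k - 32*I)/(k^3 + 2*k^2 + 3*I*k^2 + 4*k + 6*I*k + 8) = (k - 8*I)/(k + 2)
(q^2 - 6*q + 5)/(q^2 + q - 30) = (q - 1)/(q + 6)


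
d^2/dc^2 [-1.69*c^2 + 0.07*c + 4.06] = -3.38000000000000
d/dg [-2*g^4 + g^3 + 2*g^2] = g*(-8*g^2 + 3*g + 4)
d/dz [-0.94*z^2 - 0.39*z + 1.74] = -1.88*z - 0.39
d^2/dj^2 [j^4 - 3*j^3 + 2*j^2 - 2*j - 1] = 12*j^2 - 18*j + 4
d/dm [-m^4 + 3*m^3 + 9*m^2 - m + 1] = -4*m^3 + 9*m^2 + 18*m - 1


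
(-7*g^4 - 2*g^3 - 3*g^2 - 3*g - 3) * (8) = -56*g^4 - 16*g^3 - 24*g^2 - 24*g - 24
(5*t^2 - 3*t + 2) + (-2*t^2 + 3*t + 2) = 3*t^2 + 4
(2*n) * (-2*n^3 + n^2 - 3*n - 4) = -4*n^4 + 2*n^3 - 6*n^2 - 8*n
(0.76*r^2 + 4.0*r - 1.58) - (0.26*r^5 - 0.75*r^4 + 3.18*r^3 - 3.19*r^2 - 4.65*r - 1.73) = -0.26*r^5 + 0.75*r^4 - 3.18*r^3 + 3.95*r^2 + 8.65*r + 0.15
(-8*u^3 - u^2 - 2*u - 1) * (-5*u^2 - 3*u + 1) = 40*u^5 + 29*u^4 + 5*u^3 + 10*u^2 + u - 1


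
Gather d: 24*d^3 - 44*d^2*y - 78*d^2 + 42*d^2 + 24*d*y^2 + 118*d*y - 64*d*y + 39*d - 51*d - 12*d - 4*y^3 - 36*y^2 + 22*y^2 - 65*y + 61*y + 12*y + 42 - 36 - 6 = 24*d^3 + d^2*(-44*y - 36) + d*(24*y^2 + 54*y - 24) - 4*y^3 - 14*y^2 + 8*y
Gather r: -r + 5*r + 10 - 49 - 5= 4*r - 44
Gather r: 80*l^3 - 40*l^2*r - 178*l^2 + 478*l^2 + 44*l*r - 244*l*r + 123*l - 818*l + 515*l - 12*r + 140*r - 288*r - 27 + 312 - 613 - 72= 80*l^3 + 300*l^2 - 180*l + r*(-40*l^2 - 200*l - 160) - 400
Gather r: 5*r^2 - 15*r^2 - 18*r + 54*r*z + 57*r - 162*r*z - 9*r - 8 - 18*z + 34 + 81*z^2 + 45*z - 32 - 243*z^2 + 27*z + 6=-10*r^2 + r*(30 - 108*z) - 162*z^2 + 54*z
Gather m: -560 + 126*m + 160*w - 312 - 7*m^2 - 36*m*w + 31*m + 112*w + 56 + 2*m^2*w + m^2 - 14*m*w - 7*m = m^2*(2*w - 6) + m*(150 - 50*w) + 272*w - 816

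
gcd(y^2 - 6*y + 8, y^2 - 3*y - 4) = y - 4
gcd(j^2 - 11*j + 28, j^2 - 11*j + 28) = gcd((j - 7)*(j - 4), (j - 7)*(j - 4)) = j^2 - 11*j + 28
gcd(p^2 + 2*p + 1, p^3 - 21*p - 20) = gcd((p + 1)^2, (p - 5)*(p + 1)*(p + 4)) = p + 1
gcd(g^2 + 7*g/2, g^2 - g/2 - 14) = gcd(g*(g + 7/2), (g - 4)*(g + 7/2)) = g + 7/2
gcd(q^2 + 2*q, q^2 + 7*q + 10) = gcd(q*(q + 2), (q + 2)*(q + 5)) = q + 2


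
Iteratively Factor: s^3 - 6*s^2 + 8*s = (s - 2)*(s^2 - 4*s) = s*(s - 2)*(s - 4)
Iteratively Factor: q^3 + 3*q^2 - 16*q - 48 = (q + 3)*(q^2 - 16) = (q - 4)*(q + 3)*(q + 4)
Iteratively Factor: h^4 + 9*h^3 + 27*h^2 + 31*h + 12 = (h + 3)*(h^3 + 6*h^2 + 9*h + 4) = (h + 1)*(h + 3)*(h^2 + 5*h + 4) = (h + 1)^2*(h + 3)*(h + 4)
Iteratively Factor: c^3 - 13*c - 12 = (c + 1)*(c^2 - c - 12) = (c + 1)*(c + 3)*(c - 4)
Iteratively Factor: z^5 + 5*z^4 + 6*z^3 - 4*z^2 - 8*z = (z - 1)*(z^4 + 6*z^3 + 12*z^2 + 8*z) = z*(z - 1)*(z^3 + 6*z^2 + 12*z + 8) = z*(z - 1)*(z + 2)*(z^2 + 4*z + 4) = z*(z - 1)*(z + 2)^2*(z + 2)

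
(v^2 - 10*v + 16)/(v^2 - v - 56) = (v - 2)/(v + 7)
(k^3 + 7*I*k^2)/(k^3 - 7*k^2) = (k + 7*I)/(k - 7)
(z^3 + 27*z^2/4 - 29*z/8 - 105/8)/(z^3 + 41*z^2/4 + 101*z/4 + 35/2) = (z - 3/2)/(z + 2)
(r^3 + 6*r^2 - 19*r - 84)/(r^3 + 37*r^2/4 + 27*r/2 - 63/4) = 4*(r - 4)/(4*r - 3)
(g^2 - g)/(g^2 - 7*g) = (g - 1)/(g - 7)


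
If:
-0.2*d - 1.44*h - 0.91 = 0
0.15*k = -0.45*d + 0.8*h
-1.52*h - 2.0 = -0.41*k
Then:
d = -1.83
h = -0.38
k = 3.48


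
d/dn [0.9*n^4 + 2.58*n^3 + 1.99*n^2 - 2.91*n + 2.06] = 3.6*n^3 + 7.74*n^2 + 3.98*n - 2.91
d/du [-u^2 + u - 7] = 1 - 2*u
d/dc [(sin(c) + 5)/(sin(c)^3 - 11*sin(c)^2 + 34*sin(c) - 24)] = (-2*sin(c)^3 - 4*sin(c)^2 + 110*sin(c) - 194)*cos(c)/(sin(c)^3 - 11*sin(c)^2 + 34*sin(c) - 24)^2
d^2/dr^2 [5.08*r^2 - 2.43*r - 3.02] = 10.1600000000000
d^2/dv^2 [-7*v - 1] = 0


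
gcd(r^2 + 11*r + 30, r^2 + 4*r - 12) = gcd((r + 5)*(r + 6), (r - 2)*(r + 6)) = r + 6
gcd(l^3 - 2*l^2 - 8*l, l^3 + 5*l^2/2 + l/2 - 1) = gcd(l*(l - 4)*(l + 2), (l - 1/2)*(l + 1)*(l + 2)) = l + 2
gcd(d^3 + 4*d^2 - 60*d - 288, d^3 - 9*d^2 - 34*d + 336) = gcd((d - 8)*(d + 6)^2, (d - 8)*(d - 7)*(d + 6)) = d^2 - 2*d - 48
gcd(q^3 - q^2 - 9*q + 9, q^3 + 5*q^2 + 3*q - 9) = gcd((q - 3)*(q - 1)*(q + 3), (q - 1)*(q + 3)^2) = q^2 + 2*q - 3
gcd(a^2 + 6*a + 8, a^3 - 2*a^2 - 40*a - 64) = a^2 + 6*a + 8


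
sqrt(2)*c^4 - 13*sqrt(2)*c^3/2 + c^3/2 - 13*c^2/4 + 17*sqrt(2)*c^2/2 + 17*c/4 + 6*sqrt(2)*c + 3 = (c - 4)*(c - 3)*(c + 1/2)*(sqrt(2)*c + 1/2)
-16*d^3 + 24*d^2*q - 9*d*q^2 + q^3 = (-4*d + q)^2*(-d + q)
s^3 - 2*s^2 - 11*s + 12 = (s - 4)*(s - 1)*(s + 3)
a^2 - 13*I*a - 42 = (a - 7*I)*(a - 6*I)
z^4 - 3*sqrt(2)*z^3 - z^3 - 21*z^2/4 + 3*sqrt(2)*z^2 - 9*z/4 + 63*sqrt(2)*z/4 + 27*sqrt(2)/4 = (z - 3)*(z + 1/2)*(z + 3/2)*(z - 3*sqrt(2))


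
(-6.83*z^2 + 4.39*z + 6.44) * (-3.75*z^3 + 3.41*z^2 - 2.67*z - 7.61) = 25.6125*z^5 - 39.7528*z^4 + 9.056*z^3 + 62.2154*z^2 - 50.6027*z - 49.0084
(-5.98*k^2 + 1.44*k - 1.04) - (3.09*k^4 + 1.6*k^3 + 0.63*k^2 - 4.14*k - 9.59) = -3.09*k^4 - 1.6*k^3 - 6.61*k^2 + 5.58*k + 8.55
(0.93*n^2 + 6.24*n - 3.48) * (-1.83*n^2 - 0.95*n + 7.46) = -1.7019*n^4 - 12.3027*n^3 + 7.3782*n^2 + 49.8564*n - 25.9608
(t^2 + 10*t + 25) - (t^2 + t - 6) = 9*t + 31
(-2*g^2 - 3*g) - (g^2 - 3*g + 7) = -3*g^2 - 7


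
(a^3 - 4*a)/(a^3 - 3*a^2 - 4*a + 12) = a/(a - 3)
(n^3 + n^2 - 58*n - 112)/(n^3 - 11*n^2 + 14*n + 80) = (n + 7)/(n - 5)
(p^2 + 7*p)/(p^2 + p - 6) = p*(p + 7)/(p^2 + p - 6)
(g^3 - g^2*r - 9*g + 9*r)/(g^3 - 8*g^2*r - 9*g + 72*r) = (-g + r)/(-g + 8*r)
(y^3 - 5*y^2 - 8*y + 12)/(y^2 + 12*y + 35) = (y^3 - 5*y^2 - 8*y + 12)/(y^2 + 12*y + 35)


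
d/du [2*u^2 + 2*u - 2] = 4*u + 2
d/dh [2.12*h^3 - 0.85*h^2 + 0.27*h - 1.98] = 6.36*h^2 - 1.7*h + 0.27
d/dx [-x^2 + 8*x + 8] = 8 - 2*x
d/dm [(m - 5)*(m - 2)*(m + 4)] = 3*m^2 - 6*m - 18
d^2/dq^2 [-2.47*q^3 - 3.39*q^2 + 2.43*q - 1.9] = -14.82*q - 6.78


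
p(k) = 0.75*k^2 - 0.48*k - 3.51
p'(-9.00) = -13.98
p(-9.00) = 61.56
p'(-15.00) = -22.98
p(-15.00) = 172.44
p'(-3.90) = -6.33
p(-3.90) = 9.77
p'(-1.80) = -3.18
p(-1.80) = -0.22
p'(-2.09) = -3.62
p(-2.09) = 0.77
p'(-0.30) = -0.93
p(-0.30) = -3.30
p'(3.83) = 5.26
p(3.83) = 5.65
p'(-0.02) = -0.51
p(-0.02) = -3.50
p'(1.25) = 1.40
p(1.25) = -2.94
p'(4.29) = 5.96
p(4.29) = 8.23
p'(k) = 1.5*k - 0.48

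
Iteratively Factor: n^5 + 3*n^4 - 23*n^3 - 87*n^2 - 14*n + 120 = (n - 1)*(n^4 + 4*n^3 - 19*n^2 - 106*n - 120) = (n - 5)*(n - 1)*(n^3 + 9*n^2 + 26*n + 24) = (n - 5)*(n - 1)*(n + 4)*(n^2 + 5*n + 6) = (n - 5)*(n - 1)*(n + 3)*(n + 4)*(n + 2)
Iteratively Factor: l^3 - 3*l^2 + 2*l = (l)*(l^2 - 3*l + 2) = l*(l - 1)*(l - 2)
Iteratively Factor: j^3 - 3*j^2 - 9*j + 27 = (j - 3)*(j^2 - 9) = (j - 3)^2*(j + 3)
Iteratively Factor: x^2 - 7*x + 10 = (x - 2)*(x - 5)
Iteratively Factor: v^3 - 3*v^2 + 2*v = (v - 2)*(v^2 - v) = (v - 2)*(v - 1)*(v)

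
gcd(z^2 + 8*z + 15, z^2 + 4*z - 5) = z + 5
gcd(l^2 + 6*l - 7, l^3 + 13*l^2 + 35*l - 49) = l^2 + 6*l - 7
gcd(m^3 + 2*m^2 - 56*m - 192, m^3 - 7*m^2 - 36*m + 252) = m + 6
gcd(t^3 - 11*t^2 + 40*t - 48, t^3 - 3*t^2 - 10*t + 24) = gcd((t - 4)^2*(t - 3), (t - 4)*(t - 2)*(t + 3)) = t - 4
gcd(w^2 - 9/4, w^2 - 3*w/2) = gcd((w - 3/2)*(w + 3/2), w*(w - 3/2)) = w - 3/2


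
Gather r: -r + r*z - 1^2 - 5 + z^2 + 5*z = r*(z - 1) + z^2 + 5*z - 6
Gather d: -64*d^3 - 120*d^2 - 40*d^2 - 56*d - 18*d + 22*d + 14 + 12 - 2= -64*d^3 - 160*d^2 - 52*d + 24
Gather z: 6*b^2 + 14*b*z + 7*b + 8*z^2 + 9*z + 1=6*b^2 + 7*b + 8*z^2 + z*(14*b + 9) + 1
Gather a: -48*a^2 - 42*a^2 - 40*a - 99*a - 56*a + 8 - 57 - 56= -90*a^2 - 195*a - 105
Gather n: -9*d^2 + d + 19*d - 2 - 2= -9*d^2 + 20*d - 4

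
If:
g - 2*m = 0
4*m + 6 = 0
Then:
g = -3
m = -3/2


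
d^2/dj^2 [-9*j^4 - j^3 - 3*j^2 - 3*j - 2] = -108*j^2 - 6*j - 6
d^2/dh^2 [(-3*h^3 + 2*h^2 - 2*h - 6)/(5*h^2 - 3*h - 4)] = 2*(-107*h^3 - 438*h^2 + 6*h - 118)/(125*h^6 - 225*h^5 - 165*h^4 + 333*h^3 + 132*h^2 - 144*h - 64)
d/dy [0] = 0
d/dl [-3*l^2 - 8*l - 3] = -6*l - 8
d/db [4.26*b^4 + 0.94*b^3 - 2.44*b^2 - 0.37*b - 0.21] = 17.04*b^3 + 2.82*b^2 - 4.88*b - 0.37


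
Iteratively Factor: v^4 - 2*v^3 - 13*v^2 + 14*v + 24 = (v - 4)*(v^3 + 2*v^2 - 5*v - 6) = (v - 4)*(v + 3)*(v^2 - v - 2) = (v - 4)*(v + 1)*(v + 3)*(v - 2)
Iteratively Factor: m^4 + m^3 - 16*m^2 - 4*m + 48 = (m + 2)*(m^3 - m^2 - 14*m + 24) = (m + 2)*(m + 4)*(m^2 - 5*m + 6) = (m - 3)*(m + 2)*(m + 4)*(m - 2)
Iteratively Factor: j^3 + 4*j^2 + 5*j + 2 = (j + 1)*(j^2 + 3*j + 2) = (j + 1)^2*(j + 2)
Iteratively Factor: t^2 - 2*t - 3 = (t + 1)*(t - 3)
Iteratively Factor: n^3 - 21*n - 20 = (n + 4)*(n^2 - 4*n - 5) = (n + 1)*(n + 4)*(n - 5)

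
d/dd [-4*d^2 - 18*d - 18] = -8*d - 18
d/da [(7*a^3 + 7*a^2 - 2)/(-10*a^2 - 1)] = a*(-70*a^3 - 21*a - 54)/(100*a^4 + 20*a^2 + 1)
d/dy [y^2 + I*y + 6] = 2*y + I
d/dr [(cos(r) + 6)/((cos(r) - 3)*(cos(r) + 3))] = (cos(r)^2 + 12*cos(r) + 9)*sin(r)/((cos(r) - 3)^2*(cos(r) + 3)^2)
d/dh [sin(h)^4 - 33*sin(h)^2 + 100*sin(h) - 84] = 2*(2*sin(h)^3 - 33*sin(h) + 50)*cos(h)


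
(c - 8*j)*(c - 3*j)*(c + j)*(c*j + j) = c^4*j - 10*c^3*j^2 + c^3*j + 13*c^2*j^3 - 10*c^2*j^2 + 24*c*j^4 + 13*c*j^3 + 24*j^4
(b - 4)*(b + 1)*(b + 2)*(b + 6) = b^4 + 5*b^3 - 16*b^2 - 68*b - 48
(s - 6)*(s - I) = s^2 - 6*s - I*s + 6*I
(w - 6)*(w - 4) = w^2 - 10*w + 24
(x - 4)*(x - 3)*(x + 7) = x^3 - 37*x + 84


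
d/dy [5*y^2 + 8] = 10*y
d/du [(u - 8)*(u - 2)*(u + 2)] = 3*u^2 - 16*u - 4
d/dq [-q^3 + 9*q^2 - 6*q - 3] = -3*q^2 + 18*q - 6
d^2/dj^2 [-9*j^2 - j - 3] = -18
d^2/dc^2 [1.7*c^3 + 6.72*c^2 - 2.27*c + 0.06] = 10.2*c + 13.44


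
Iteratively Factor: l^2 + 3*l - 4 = (l + 4)*(l - 1)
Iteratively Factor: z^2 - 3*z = (z)*(z - 3)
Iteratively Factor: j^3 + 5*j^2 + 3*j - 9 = (j + 3)*(j^2 + 2*j - 3) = (j + 3)^2*(j - 1)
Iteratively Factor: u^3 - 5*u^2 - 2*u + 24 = (u + 2)*(u^2 - 7*u + 12) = (u - 4)*(u + 2)*(u - 3)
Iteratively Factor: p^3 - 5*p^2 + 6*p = (p)*(p^2 - 5*p + 6) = p*(p - 3)*(p - 2)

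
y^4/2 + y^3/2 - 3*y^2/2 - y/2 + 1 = (y/2 + 1)*(y - 1)^2*(y + 1)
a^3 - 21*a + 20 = (a - 4)*(a - 1)*(a + 5)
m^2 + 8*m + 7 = (m + 1)*(m + 7)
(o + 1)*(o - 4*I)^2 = o^3 + o^2 - 8*I*o^2 - 16*o - 8*I*o - 16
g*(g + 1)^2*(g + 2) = g^4 + 4*g^3 + 5*g^2 + 2*g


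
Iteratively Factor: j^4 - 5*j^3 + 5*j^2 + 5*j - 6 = (j - 3)*(j^3 - 2*j^2 - j + 2) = (j - 3)*(j + 1)*(j^2 - 3*j + 2) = (j - 3)*(j - 2)*(j + 1)*(j - 1)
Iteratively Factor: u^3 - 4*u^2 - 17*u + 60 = (u + 4)*(u^2 - 8*u + 15) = (u - 3)*(u + 4)*(u - 5)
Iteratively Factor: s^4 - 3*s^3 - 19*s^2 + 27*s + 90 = (s + 2)*(s^3 - 5*s^2 - 9*s + 45) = (s + 2)*(s + 3)*(s^2 - 8*s + 15) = (s - 5)*(s + 2)*(s + 3)*(s - 3)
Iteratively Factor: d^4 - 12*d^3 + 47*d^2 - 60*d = (d - 3)*(d^3 - 9*d^2 + 20*d) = (d - 5)*(d - 3)*(d^2 - 4*d) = (d - 5)*(d - 4)*(d - 3)*(d)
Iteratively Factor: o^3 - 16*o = (o + 4)*(o^2 - 4*o) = o*(o + 4)*(o - 4)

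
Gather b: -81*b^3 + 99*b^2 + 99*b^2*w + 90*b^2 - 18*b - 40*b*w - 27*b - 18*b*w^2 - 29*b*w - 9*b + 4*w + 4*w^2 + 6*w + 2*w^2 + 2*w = -81*b^3 + b^2*(99*w + 189) + b*(-18*w^2 - 69*w - 54) + 6*w^2 + 12*w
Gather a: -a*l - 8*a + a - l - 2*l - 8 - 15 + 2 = a*(-l - 7) - 3*l - 21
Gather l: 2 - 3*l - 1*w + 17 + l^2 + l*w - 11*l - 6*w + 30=l^2 + l*(w - 14) - 7*w + 49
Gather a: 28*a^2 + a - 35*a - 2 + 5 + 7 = 28*a^2 - 34*a + 10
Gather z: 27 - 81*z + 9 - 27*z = 36 - 108*z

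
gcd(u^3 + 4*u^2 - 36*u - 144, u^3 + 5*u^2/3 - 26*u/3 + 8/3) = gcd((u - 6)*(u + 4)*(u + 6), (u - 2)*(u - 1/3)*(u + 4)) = u + 4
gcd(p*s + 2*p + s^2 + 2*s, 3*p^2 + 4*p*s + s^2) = p + s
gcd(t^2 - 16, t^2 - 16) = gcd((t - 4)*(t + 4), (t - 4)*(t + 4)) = t^2 - 16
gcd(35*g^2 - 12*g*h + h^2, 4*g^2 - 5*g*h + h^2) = 1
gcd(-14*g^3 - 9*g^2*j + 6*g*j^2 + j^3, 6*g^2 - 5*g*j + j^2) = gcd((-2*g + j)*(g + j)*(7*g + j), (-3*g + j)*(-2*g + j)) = 2*g - j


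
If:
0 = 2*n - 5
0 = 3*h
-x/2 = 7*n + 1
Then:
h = 0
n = 5/2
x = -37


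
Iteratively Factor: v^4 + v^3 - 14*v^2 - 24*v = (v + 3)*(v^3 - 2*v^2 - 8*v) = (v - 4)*(v + 3)*(v^2 + 2*v) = v*(v - 4)*(v + 3)*(v + 2)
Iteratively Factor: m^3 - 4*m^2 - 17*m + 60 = (m - 5)*(m^2 + m - 12) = (m - 5)*(m - 3)*(m + 4)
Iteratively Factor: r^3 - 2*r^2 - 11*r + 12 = (r - 4)*(r^2 + 2*r - 3) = (r - 4)*(r + 3)*(r - 1)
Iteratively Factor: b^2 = (b)*(b)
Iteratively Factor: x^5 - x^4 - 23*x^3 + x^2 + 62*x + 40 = (x - 2)*(x^4 + x^3 - 21*x^2 - 41*x - 20) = (x - 2)*(x + 1)*(x^3 - 21*x - 20) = (x - 2)*(x + 1)^2*(x^2 - x - 20) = (x - 5)*(x - 2)*(x + 1)^2*(x + 4)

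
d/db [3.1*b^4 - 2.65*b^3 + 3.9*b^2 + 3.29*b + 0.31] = 12.4*b^3 - 7.95*b^2 + 7.8*b + 3.29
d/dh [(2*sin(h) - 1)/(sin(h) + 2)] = 5*cos(h)/(sin(h) + 2)^2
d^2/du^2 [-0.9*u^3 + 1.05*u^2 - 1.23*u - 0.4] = 2.1 - 5.4*u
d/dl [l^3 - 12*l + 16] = 3*l^2 - 12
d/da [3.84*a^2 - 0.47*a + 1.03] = 7.68*a - 0.47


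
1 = 1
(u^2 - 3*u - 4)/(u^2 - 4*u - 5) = (u - 4)/(u - 5)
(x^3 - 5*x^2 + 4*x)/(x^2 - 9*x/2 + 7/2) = 2*x*(x - 4)/(2*x - 7)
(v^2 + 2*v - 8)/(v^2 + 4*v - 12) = (v + 4)/(v + 6)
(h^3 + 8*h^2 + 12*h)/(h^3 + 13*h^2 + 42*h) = (h + 2)/(h + 7)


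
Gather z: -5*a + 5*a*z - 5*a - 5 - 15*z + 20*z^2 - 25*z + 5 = -10*a + 20*z^2 + z*(5*a - 40)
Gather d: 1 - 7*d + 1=2 - 7*d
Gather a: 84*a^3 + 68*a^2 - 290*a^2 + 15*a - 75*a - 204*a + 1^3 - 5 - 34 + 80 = 84*a^3 - 222*a^2 - 264*a + 42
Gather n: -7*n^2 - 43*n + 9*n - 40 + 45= -7*n^2 - 34*n + 5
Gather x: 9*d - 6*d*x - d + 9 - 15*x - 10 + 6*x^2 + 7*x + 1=8*d + 6*x^2 + x*(-6*d - 8)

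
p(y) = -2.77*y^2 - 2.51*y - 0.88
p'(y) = -5.54*y - 2.51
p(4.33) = -63.68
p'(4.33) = -26.50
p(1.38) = -9.62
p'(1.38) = -10.16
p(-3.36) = -23.72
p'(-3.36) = 16.10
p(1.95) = -16.31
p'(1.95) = -13.31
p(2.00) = -16.98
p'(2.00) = -13.59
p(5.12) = -86.35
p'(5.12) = -30.87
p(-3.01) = -18.42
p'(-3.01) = 14.17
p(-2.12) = -8.01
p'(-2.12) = 9.23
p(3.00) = -33.34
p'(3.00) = -19.13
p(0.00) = -0.88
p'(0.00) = -2.51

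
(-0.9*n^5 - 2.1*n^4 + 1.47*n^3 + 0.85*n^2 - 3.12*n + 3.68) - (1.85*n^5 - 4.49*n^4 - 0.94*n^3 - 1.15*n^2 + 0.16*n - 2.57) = -2.75*n^5 + 2.39*n^4 + 2.41*n^3 + 2.0*n^2 - 3.28*n + 6.25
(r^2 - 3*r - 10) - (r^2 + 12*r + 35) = -15*r - 45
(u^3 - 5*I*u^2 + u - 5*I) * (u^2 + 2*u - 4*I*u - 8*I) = u^5 + 2*u^4 - 9*I*u^4 - 19*u^3 - 18*I*u^3 - 38*u^2 - 9*I*u^2 - 20*u - 18*I*u - 40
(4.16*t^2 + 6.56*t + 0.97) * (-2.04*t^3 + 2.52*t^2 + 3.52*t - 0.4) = -8.4864*t^5 - 2.8992*t^4 + 29.1956*t^3 + 23.8716*t^2 + 0.7904*t - 0.388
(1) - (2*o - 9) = 10 - 2*o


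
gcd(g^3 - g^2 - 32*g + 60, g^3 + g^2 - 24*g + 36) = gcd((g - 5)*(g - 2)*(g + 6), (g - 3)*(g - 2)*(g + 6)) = g^2 + 4*g - 12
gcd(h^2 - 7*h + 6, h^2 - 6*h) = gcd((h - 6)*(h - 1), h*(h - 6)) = h - 6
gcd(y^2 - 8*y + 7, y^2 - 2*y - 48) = 1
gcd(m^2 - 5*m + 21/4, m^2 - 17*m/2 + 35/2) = m - 7/2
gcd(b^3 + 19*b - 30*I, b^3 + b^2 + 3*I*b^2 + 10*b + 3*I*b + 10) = b^2 + 3*I*b + 10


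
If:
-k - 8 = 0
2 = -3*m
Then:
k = -8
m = -2/3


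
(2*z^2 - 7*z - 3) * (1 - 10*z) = -20*z^3 + 72*z^2 + 23*z - 3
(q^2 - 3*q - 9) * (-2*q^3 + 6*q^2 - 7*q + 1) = -2*q^5 + 12*q^4 - 7*q^3 - 32*q^2 + 60*q - 9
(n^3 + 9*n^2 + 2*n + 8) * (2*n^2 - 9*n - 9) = 2*n^5 + 9*n^4 - 86*n^3 - 83*n^2 - 90*n - 72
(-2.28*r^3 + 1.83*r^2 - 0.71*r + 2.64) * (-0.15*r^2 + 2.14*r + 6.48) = 0.342*r^5 - 5.1537*r^4 - 10.7517*r^3 + 9.943*r^2 + 1.0488*r + 17.1072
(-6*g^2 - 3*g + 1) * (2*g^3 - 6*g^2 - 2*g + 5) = -12*g^5 + 30*g^4 + 32*g^3 - 30*g^2 - 17*g + 5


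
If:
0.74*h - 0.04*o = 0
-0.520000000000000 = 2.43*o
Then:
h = -0.01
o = -0.21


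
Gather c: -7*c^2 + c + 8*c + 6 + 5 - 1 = -7*c^2 + 9*c + 10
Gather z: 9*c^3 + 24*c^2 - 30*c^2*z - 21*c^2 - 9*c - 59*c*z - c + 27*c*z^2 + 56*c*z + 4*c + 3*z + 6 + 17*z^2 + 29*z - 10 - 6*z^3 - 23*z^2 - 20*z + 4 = 9*c^3 + 3*c^2 - 6*c - 6*z^3 + z^2*(27*c - 6) + z*(-30*c^2 - 3*c + 12)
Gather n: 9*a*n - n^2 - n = -n^2 + n*(9*a - 1)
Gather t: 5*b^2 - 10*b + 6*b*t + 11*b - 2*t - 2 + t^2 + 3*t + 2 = 5*b^2 + b + t^2 + t*(6*b + 1)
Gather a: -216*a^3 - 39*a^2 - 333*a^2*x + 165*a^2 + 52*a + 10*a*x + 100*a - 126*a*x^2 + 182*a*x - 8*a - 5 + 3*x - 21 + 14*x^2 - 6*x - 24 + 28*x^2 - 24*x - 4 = -216*a^3 + a^2*(126 - 333*x) + a*(-126*x^2 + 192*x + 144) + 42*x^2 - 27*x - 54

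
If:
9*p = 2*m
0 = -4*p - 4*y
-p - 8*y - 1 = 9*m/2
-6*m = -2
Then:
No Solution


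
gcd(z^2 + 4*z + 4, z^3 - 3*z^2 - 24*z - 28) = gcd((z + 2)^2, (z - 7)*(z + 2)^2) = z^2 + 4*z + 4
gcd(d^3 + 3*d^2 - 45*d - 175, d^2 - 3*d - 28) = d - 7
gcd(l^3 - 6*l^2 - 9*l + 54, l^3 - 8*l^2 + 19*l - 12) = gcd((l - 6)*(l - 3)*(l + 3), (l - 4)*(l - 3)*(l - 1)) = l - 3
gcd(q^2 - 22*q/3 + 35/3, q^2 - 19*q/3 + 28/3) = q - 7/3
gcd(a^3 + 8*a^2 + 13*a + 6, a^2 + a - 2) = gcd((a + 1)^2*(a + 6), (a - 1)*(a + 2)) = 1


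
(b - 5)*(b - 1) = b^2 - 6*b + 5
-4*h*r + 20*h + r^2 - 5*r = (-4*h + r)*(r - 5)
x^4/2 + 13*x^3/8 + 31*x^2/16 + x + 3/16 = (x/2 + 1/4)*(x + 3/4)*(x + 1)^2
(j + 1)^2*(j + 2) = j^3 + 4*j^2 + 5*j + 2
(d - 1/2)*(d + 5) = d^2 + 9*d/2 - 5/2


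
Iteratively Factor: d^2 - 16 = (d - 4)*(d + 4)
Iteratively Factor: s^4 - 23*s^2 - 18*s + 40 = (s - 5)*(s^3 + 5*s^2 + 2*s - 8) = (s - 5)*(s + 4)*(s^2 + s - 2) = (s - 5)*(s - 1)*(s + 4)*(s + 2)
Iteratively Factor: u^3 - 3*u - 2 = (u + 1)*(u^2 - u - 2) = (u - 2)*(u + 1)*(u + 1)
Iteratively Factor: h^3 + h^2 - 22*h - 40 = (h + 4)*(h^2 - 3*h - 10) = (h - 5)*(h + 4)*(h + 2)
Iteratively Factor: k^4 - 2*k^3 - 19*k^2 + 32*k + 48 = (k - 3)*(k^3 + k^2 - 16*k - 16) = (k - 3)*(k + 4)*(k^2 - 3*k - 4) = (k - 4)*(k - 3)*(k + 4)*(k + 1)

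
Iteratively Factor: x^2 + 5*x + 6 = (x + 3)*(x + 2)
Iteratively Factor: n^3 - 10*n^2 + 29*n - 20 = (n - 4)*(n^2 - 6*n + 5) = (n - 4)*(n - 1)*(n - 5)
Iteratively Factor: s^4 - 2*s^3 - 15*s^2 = (s)*(s^3 - 2*s^2 - 15*s) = s^2*(s^2 - 2*s - 15) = s^2*(s + 3)*(s - 5)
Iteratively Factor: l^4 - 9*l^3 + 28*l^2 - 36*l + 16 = (l - 1)*(l^3 - 8*l^2 + 20*l - 16) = (l - 2)*(l - 1)*(l^2 - 6*l + 8) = (l - 4)*(l - 2)*(l - 1)*(l - 2)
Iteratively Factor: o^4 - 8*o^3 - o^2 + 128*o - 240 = (o - 3)*(o^3 - 5*o^2 - 16*o + 80) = (o - 5)*(o - 3)*(o^2 - 16) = (o - 5)*(o - 4)*(o - 3)*(o + 4)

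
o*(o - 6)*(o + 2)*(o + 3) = o^4 - o^3 - 24*o^2 - 36*o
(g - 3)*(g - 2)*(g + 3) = g^3 - 2*g^2 - 9*g + 18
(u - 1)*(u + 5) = u^2 + 4*u - 5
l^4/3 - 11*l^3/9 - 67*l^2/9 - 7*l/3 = l*(l/3 + 1)*(l - 7)*(l + 1/3)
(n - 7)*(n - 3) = n^2 - 10*n + 21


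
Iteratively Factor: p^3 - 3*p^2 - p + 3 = (p - 1)*(p^2 - 2*p - 3) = (p - 1)*(p + 1)*(p - 3)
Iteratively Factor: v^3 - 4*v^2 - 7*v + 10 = (v + 2)*(v^2 - 6*v + 5) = (v - 1)*(v + 2)*(v - 5)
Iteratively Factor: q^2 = (q)*(q)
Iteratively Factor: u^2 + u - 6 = (u - 2)*(u + 3)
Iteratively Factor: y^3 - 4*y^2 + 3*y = (y - 1)*(y^2 - 3*y) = (y - 3)*(y - 1)*(y)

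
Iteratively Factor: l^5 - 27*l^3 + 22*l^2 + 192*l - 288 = (l - 3)*(l^4 + 3*l^3 - 18*l^2 - 32*l + 96) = (l - 3)*(l + 4)*(l^3 - l^2 - 14*l + 24) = (l - 3)^2*(l + 4)*(l^2 + 2*l - 8) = (l - 3)^2*(l + 4)^2*(l - 2)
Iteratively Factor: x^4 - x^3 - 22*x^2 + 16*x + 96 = (x + 2)*(x^3 - 3*x^2 - 16*x + 48) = (x - 4)*(x + 2)*(x^2 + x - 12) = (x - 4)*(x + 2)*(x + 4)*(x - 3)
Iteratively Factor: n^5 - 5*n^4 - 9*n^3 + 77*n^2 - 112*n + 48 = (n + 4)*(n^4 - 9*n^3 + 27*n^2 - 31*n + 12) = (n - 1)*(n + 4)*(n^3 - 8*n^2 + 19*n - 12) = (n - 3)*(n - 1)*(n + 4)*(n^2 - 5*n + 4) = (n - 3)*(n - 1)^2*(n + 4)*(n - 4)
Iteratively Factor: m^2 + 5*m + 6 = (m + 2)*(m + 3)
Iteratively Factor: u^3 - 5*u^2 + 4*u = (u - 1)*(u^2 - 4*u) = u*(u - 1)*(u - 4)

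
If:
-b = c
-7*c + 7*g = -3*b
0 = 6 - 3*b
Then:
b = 2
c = -2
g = -20/7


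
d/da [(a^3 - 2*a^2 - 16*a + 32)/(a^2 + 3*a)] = (a^4 + 6*a^3 + 10*a^2 - 64*a - 96)/(a^2*(a^2 + 6*a + 9))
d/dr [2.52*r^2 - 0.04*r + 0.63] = 5.04*r - 0.04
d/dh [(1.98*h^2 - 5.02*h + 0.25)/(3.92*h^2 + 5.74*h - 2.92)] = (31.0436*h^2 - 13.5232*h + 13.2234)/(15.3664*h^4 + 45.0016*h^3 + 10.0548*h^2 - 33.5216*h + 8.5264)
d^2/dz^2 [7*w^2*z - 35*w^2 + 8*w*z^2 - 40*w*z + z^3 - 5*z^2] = 16*w + 6*z - 10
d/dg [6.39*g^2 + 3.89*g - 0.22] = 12.78*g + 3.89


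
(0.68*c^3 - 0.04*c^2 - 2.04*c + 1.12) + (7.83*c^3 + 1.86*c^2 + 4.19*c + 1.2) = 8.51*c^3 + 1.82*c^2 + 2.15*c + 2.32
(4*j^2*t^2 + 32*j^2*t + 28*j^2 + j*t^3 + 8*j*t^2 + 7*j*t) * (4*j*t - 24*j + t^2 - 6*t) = 16*j^3*t^3 + 32*j^3*t^2 - 656*j^3*t - 672*j^3 + 8*j^2*t^4 + 16*j^2*t^3 - 328*j^2*t^2 - 336*j^2*t + j*t^5 + 2*j*t^4 - 41*j*t^3 - 42*j*t^2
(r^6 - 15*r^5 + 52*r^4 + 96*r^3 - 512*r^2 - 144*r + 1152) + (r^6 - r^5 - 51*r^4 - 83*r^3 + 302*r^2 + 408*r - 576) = 2*r^6 - 16*r^5 + r^4 + 13*r^3 - 210*r^2 + 264*r + 576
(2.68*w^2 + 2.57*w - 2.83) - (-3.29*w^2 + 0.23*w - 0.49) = 5.97*w^2 + 2.34*w - 2.34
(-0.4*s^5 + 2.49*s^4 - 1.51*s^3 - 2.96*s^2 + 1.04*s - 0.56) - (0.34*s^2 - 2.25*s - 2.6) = -0.4*s^5 + 2.49*s^4 - 1.51*s^3 - 3.3*s^2 + 3.29*s + 2.04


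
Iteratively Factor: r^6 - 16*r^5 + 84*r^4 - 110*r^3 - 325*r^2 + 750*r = (r - 3)*(r^5 - 13*r^4 + 45*r^3 + 25*r^2 - 250*r) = (r - 5)*(r - 3)*(r^4 - 8*r^3 + 5*r^2 + 50*r) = r*(r - 5)*(r - 3)*(r^3 - 8*r^2 + 5*r + 50) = r*(r - 5)^2*(r - 3)*(r^2 - 3*r - 10) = r*(r - 5)^2*(r - 3)*(r + 2)*(r - 5)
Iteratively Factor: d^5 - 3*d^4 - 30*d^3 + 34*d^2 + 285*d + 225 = (d - 5)*(d^4 + 2*d^3 - 20*d^2 - 66*d - 45) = (d - 5)*(d + 1)*(d^3 + d^2 - 21*d - 45) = (d - 5)^2*(d + 1)*(d^2 + 6*d + 9) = (d - 5)^2*(d + 1)*(d + 3)*(d + 3)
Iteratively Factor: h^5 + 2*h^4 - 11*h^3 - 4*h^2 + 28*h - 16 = (h - 1)*(h^4 + 3*h^3 - 8*h^2 - 12*h + 16) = (h - 1)*(h + 4)*(h^3 - h^2 - 4*h + 4) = (h - 1)*(h + 2)*(h + 4)*(h^2 - 3*h + 2) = (h - 2)*(h - 1)*(h + 2)*(h + 4)*(h - 1)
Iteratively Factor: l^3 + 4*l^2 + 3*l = (l + 1)*(l^2 + 3*l) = (l + 1)*(l + 3)*(l)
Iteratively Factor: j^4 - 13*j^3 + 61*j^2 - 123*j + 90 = (j - 5)*(j^3 - 8*j^2 + 21*j - 18) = (j - 5)*(j - 3)*(j^2 - 5*j + 6) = (j - 5)*(j - 3)^2*(j - 2)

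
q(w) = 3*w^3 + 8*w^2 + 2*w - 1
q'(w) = 9*w^2 + 16*w + 2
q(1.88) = 50.97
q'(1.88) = 63.89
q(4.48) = 438.27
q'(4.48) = 254.31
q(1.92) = 53.56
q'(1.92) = 65.90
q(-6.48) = -494.33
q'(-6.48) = 276.23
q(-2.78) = -9.19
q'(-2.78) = 27.08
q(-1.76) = 3.91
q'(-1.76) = 1.72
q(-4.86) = -166.14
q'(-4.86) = 136.82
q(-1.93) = 3.37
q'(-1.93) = 4.64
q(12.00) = 6359.00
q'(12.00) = 1490.00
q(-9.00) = -1558.00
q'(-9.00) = 587.00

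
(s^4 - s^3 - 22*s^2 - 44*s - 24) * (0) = 0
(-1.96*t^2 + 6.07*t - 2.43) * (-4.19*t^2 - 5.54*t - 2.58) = 8.2124*t^4 - 14.5749*t^3 - 18.3893*t^2 - 2.1984*t + 6.2694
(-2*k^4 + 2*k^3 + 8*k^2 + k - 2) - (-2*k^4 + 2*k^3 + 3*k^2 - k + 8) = 5*k^2 + 2*k - 10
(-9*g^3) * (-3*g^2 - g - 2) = 27*g^5 + 9*g^4 + 18*g^3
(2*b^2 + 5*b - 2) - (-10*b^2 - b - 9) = 12*b^2 + 6*b + 7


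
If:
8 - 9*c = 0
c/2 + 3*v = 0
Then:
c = 8/9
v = -4/27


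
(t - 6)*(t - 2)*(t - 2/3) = t^3 - 26*t^2/3 + 52*t/3 - 8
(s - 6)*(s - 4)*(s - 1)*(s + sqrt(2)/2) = s^4 - 11*s^3 + sqrt(2)*s^3/2 - 11*sqrt(2)*s^2/2 + 34*s^2 - 24*s + 17*sqrt(2)*s - 12*sqrt(2)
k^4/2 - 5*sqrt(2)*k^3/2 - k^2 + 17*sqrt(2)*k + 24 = (k/2 + sqrt(2)/2)*(k - 4*sqrt(2))*(k - 3*sqrt(2))*(k + sqrt(2))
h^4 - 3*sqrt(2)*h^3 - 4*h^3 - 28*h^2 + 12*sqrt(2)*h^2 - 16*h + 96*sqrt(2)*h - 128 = (h - 8)*(h + 4)*(h - 2*sqrt(2))*(h - sqrt(2))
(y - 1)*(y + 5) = y^2 + 4*y - 5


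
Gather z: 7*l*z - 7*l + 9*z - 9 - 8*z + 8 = -7*l + z*(7*l + 1) - 1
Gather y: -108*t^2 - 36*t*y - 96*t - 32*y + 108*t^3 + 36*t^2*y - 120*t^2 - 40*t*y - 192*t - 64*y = 108*t^3 - 228*t^2 - 288*t + y*(36*t^2 - 76*t - 96)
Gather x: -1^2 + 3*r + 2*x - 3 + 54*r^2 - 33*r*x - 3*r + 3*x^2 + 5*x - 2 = 54*r^2 + 3*x^2 + x*(7 - 33*r) - 6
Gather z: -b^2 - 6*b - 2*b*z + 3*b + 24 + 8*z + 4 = -b^2 - 3*b + z*(8 - 2*b) + 28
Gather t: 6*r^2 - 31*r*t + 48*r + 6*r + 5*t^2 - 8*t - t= 6*r^2 + 54*r + 5*t^2 + t*(-31*r - 9)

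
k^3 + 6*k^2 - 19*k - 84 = (k - 4)*(k + 3)*(k + 7)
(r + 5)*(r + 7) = r^2 + 12*r + 35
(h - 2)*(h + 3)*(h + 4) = h^3 + 5*h^2 - 2*h - 24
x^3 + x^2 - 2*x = x*(x - 1)*(x + 2)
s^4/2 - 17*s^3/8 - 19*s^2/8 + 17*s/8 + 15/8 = (s/2 + 1/2)*(s - 5)*(s - 1)*(s + 3/4)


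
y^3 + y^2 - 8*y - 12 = (y - 3)*(y + 2)^2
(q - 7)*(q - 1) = q^2 - 8*q + 7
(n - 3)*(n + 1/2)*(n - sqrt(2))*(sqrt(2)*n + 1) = sqrt(2)*n^4 - 5*sqrt(2)*n^3/2 - n^3 - 5*sqrt(2)*n^2/2 + 5*n^2/2 + 3*n/2 + 5*sqrt(2)*n/2 + 3*sqrt(2)/2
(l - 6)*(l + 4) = l^2 - 2*l - 24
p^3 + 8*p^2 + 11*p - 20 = (p - 1)*(p + 4)*(p + 5)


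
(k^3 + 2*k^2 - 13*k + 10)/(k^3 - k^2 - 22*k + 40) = (k - 1)/(k - 4)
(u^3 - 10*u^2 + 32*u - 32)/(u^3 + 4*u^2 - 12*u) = (u^2 - 8*u + 16)/(u*(u + 6))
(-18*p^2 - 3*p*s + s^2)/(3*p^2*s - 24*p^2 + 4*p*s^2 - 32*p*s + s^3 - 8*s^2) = (-6*p + s)/(p*s - 8*p + s^2 - 8*s)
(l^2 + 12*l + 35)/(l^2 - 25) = (l + 7)/(l - 5)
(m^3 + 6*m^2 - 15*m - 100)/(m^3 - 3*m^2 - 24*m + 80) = (m + 5)/(m - 4)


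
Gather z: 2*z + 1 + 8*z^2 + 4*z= 8*z^2 + 6*z + 1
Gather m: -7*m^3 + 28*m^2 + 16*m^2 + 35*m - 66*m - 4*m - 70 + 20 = -7*m^3 + 44*m^2 - 35*m - 50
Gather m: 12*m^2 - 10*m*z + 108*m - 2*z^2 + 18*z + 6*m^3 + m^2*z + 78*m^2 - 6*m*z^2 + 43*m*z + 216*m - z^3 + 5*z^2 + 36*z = 6*m^3 + m^2*(z + 90) + m*(-6*z^2 + 33*z + 324) - z^3 + 3*z^2 + 54*z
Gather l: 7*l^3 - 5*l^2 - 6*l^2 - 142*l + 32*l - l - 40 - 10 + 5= 7*l^3 - 11*l^2 - 111*l - 45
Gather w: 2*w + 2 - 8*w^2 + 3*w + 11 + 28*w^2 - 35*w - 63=20*w^2 - 30*w - 50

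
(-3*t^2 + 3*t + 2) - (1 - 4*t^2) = t^2 + 3*t + 1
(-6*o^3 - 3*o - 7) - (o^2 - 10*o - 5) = -6*o^3 - o^2 + 7*o - 2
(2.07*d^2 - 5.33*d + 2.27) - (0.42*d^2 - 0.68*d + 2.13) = 1.65*d^2 - 4.65*d + 0.14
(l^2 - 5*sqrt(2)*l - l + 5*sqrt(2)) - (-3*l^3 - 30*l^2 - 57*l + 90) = 3*l^3 + 31*l^2 - 5*sqrt(2)*l + 56*l - 90 + 5*sqrt(2)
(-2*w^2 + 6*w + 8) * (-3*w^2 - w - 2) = 6*w^4 - 16*w^3 - 26*w^2 - 20*w - 16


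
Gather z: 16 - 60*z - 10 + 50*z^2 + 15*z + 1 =50*z^2 - 45*z + 7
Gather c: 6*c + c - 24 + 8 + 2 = 7*c - 14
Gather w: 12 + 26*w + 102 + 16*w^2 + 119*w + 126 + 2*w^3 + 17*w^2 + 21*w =2*w^3 + 33*w^2 + 166*w + 240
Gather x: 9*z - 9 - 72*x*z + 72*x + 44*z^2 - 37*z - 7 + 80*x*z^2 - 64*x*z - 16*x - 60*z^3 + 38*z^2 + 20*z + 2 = x*(80*z^2 - 136*z + 56) - 60*z^3 + 82*z^2 - 8*z - 14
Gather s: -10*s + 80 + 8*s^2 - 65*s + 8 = 8*s^2 - 75*s + 88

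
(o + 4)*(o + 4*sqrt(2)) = o^2 + 4*o + 4*sqrt(2)*o + 16*sqrt(2)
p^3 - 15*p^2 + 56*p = p*(p - 8)*(p - 7)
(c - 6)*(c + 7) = c^2 + c - 42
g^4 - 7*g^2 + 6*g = g*(g - 2)*(g - 1)*(g + 3)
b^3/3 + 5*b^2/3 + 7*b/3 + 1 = (b/3 + 1)*(b + 1)^2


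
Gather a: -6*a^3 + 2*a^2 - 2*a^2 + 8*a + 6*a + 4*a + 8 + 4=-6*a^3 + 18*a + 12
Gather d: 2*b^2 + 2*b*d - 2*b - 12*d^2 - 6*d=2*b^2 - 2*b - 12*d^2 + d*(2*b - 6)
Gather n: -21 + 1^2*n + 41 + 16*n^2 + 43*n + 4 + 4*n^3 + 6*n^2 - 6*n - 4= 4*n^3 + 22*n^2 + 38*n + 20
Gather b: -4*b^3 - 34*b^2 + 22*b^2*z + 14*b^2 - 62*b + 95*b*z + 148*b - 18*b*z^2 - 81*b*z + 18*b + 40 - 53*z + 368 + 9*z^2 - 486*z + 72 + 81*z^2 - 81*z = -4*b^3 + b^2*(22*z - 20) + b*(-18*z^2 + 14*z + 104) + 90*z^2 - 620*z + 480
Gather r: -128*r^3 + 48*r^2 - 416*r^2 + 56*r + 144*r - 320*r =-128*r^3 - 368*r^2 - 120*r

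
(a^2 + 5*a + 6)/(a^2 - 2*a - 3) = (a^2 + 5*a + 6)/(a^2 - 2*a - 3)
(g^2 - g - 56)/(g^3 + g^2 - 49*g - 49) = (g - 8)/(g^2 - 6*g - 7)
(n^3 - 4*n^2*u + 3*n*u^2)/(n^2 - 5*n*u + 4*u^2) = n*(-n + 3*u)/(-n + 4*u)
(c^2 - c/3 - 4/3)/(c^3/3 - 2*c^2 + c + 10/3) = (3*c - 4)/(c^2 - 7*c + 10)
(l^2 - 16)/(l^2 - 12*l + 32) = (l + 4)/(l - 8)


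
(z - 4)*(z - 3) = z^2 - 7*z + 12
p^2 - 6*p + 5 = (p - 5)*(p - 1)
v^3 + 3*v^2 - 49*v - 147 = (v - 7)*(v + 3)*(v + 7)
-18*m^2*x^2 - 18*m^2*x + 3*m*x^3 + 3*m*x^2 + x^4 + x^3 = x*(-3*m + x)*(6*m + x)*(x + 1)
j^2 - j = j*(j - 1)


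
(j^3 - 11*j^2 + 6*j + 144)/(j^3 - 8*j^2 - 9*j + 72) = (j - 6)/(j - 3)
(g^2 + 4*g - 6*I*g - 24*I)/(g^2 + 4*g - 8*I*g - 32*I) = (g - 6*I)/(g - 8*I)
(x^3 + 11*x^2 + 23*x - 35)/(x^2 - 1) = (x^2 + 12*x + 35)/(x + 1)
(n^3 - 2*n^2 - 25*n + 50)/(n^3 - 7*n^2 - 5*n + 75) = (n^2 + 3*n - 10)/(n^2 - 2*n - 15)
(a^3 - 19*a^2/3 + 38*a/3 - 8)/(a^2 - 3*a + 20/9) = 3*(a^2 - 5*a + 6)/(3*a - 5)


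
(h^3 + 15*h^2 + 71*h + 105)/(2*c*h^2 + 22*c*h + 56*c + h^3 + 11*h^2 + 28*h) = (h^2 + 8*h + 15)/(2*c*h + 8*c + h^2 + 4*h)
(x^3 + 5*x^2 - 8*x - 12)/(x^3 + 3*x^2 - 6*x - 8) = (x + 6)/(x + 4)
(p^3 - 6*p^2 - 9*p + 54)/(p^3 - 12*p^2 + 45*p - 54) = (p + 3)/(p - 3)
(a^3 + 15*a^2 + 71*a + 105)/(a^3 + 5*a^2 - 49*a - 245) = (a + 3)/(a - 7)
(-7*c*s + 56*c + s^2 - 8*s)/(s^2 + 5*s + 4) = (-7*c*s + 56*c + s^2 - 8*s)/(s^2 + 5*s + 4)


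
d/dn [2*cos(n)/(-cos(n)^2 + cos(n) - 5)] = 2*(sin(n)^2 + 4)*sin(n)/(sin(n)^2 + cos(n) - 6)^2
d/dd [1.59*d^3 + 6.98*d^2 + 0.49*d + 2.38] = 4.77*d^2 + 13.96*d + 0.49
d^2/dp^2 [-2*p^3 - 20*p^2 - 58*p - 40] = -12*p - 40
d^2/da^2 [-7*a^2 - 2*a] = -14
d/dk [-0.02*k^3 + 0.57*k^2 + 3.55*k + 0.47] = -0.06*k^2 + 1.14*k + 3.55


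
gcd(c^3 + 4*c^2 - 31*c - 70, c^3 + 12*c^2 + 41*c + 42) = c^2 + 9*c + 14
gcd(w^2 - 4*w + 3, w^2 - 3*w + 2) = w - 1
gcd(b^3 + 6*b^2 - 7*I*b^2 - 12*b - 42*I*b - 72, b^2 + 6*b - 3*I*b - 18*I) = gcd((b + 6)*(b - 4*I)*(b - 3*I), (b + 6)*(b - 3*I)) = b^2 + b*(6 - 3*I) - 18*I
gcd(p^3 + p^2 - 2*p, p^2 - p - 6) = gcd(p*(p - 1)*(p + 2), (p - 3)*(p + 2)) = p + 2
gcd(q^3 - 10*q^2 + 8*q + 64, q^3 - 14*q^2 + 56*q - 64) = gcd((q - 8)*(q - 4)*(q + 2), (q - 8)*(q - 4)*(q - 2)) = q^2 - 12*q + 32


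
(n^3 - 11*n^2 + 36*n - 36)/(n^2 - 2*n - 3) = (n^2 - 8*n + 12)/(n + 1)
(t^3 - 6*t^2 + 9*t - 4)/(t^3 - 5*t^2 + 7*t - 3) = (t - 4)/(t - 3)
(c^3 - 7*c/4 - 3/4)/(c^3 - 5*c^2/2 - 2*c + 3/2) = (4*c^2 - 4*c - 3)/(2*(2*c^2 - 7*c + 3))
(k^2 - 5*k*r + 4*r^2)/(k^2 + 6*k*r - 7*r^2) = (k - 4*r)/(k + 7*r)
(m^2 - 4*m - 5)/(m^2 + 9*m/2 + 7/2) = 2*(m - 5)/(2*m + 7)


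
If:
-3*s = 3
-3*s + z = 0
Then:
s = -1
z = -3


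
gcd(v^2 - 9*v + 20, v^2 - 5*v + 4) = v - 4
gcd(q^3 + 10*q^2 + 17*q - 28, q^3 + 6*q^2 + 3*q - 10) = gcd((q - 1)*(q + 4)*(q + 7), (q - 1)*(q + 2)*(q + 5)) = q - 1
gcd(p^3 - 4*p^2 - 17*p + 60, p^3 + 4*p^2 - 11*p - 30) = p - 3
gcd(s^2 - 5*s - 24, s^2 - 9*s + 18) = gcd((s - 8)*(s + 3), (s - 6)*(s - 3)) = 1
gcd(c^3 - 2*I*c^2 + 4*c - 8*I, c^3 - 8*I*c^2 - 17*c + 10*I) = c - 2*I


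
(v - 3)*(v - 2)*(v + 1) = v^3 - 4*v^2 + v + 6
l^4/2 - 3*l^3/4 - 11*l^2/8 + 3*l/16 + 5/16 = (l/2 + 1/4)*(l - 5/2)*(l - 1/2)*(l + 1)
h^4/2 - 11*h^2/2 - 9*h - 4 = (h/2 + 1)*(h - 4)*(h + 1)^2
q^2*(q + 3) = q^3 + 3*q^2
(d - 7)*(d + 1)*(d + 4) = d^3 - 2*d^2 - 31*d - 28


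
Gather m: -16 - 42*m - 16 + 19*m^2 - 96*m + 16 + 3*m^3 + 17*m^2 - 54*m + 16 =3*m^3 + 36*m^2 - 192*m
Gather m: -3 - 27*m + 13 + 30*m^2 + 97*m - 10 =30*m^2 + 70*m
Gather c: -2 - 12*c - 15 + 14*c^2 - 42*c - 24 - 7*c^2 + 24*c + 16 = 7*c^2 - 30*c - 25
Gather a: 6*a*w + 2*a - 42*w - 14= a*(6*w + 2) - 42*w - 14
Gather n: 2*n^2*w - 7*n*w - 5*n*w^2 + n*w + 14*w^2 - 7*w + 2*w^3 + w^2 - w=2*n^2*w + n*(-5*w^2 - 6*w) + 2*w^3 + 15*w^2 - 8*w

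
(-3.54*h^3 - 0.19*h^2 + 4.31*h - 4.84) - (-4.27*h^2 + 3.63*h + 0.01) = -3.54*h^3 + 4.08*h^2 + 0.68*h - 4.85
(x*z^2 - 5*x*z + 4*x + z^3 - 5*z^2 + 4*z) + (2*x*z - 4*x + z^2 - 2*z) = x*z^2 - 3*x*z + z^3 - 4*z^2 + 2*z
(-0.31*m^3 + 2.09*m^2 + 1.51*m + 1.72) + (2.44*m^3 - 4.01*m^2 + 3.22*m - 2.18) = 2.13*m^3 - 1.92*m^2 + 4.73*m - 0.46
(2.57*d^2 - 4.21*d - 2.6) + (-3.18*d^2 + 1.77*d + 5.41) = -0.61*d^2 - 2.44*d + 2.81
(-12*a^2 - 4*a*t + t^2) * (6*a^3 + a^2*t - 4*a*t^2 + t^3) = -72*a^5 - 36*a^4*t + 50*a^3*t^2 + 5*a^2*t^3 - 8*a*t^4 + t^5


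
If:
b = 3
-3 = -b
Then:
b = 3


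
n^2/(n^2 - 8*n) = n/(n - 8)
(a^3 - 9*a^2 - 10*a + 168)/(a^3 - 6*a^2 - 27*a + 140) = (a^2 - 2*a - 24)/(a^2 + a - 20)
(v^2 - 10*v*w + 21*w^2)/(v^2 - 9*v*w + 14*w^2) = (v - 3*w)/(v - 2*w)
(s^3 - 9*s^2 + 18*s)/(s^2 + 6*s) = (s^2 - 9*s + 18)/(s + 6)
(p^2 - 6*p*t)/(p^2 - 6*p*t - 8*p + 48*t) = p/(p - 8)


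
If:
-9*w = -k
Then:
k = 9*w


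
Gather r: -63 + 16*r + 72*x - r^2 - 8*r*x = -r^2 + r*(16 - 8*x) + 72*x - 63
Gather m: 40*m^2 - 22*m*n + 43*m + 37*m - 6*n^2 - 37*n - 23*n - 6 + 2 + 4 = 40*m^2 + m*(80 - 22*n) - 6*n^2 - 60*n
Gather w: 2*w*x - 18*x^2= 2*w*x - 18*x^2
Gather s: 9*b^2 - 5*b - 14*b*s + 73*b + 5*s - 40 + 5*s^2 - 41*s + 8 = 9*b^2 + 68*b + 5*s^2 + s*(-14*b - 36) - 32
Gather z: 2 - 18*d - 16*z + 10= -18*d - 16*z + 12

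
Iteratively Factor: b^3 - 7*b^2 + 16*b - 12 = (b - 2)*(b^2 - 5*b + 6) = (b - 2)^2*(b - 3)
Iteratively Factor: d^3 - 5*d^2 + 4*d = (d)*(d^2 - 5*d + 4) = d*(d - 4)*(d - 1)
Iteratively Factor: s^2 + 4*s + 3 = (s + 1)*(s + 3)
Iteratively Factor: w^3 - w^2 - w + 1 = (w + 1)*(w^2 - 2*w + 1) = (w - 1)*(w + 1)*(w - 1)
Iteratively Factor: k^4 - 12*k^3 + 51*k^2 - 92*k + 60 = (k - 2)*(k^3 - 10*k^2 + 31*k - 30) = (k - 2)^2*(k^2 - 8*k + 15) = (k - 3)*(k - 2)^2*(k - 5)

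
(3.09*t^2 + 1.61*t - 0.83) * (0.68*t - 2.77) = 2.1012*t^3 - 7.4645*t^2 - 5.0241*t + 2.2991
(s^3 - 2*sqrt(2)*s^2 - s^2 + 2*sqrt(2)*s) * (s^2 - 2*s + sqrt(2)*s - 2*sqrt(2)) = s^5 - 3*s^4 - sqrt(2)*s^4 - 2*s^3 + 3*sqrt(2)*s^3 - 2*sqrt(2)*s^2 + 12*s^2 - 8*s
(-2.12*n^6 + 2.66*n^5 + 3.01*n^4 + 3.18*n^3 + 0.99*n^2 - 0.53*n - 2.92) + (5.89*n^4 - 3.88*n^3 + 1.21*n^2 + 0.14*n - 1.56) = -2.12*n^6 + 2.66*n^5 + 8.9*n^4 - 0.7*n^3 + 2.2*n^2 - 0.39*n - 4.48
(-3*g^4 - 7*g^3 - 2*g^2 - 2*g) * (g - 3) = -3*g^5 + 2*g^4 + 19*g^3 + 4*g^2 + 6*g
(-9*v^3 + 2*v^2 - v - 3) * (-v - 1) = 9*v^4 + 7*v^3 - v^2 + 4*v + 3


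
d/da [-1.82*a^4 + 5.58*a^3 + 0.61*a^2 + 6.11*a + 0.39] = -7.28*a^3 + 16.74*a^2 + 1.22*a + 6.11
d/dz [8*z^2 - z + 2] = 16*z - 1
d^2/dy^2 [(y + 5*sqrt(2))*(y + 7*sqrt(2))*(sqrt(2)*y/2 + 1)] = 3*sqrt(2)*y + 26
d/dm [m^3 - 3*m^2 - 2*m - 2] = 3*m^2 - 6*m - 2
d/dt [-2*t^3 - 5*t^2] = 2*t*(-3*t - 5)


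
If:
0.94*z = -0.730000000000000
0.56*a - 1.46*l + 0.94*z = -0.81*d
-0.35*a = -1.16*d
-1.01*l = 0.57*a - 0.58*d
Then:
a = 0.53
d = 0.16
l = -0.21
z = -0.78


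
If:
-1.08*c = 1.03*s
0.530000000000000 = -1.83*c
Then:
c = -0.29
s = 0.30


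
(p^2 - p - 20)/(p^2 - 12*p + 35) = (p + 4)/(p - 7)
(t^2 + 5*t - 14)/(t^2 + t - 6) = (t + 7)/(t + 3)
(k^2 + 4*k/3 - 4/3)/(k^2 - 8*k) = (3*k^2 + 4*k - 4)/(3*k*(k - 8))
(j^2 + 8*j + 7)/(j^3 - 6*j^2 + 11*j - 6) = (j^2 + 8*j + 7)/(j^3 - 6*j^2 + 11*j - 6)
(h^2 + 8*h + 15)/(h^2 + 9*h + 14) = (h^2 + 8*h + 15)/(h^2 + 9*h + 14)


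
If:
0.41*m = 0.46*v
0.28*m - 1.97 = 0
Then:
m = 7.04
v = 6.27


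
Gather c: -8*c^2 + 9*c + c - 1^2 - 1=-8*c^2 + 10*c - 2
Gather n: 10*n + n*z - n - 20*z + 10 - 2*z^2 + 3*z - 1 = n*(z + 9) - 2*z^2 - 17*z + 9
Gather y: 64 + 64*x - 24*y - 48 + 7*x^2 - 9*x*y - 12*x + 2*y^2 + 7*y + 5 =7*x^2 + 52*x + 2*y^2 + y*(-9*x - 17) + 21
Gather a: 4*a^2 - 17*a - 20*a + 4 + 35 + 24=4*a^2 - 37*a + 63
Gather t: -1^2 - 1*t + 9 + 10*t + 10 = 9*t + 18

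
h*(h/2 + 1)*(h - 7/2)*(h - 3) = h^4/2 - 9*h^3/4 - 5*h^2/4 + 21*h/2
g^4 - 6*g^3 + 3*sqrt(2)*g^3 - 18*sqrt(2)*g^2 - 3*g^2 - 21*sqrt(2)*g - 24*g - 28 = (g - 7)*(g + 1)*(g + sqrt(2))*(g + 2*sqrt(2))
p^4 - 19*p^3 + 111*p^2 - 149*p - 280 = (p - 8)*(p - 7)*(p - 5)*(p + 1)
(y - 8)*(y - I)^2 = y^3 - 8*y^2 - 2*I*y^2 - y + 16*I*y + 8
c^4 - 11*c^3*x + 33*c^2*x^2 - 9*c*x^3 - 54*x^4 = (c - 6*x)*(c - 3*x)^2*(c + x)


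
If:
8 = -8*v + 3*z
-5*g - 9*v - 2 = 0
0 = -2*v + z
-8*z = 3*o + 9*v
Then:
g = 34/5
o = 100/3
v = -4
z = -8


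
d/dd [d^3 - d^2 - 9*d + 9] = 3*d^2 - 2*d - 9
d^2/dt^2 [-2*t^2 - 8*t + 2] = -4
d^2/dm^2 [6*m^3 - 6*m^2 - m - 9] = 36*m - 12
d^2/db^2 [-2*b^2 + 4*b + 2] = -4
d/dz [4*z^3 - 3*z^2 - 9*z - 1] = 12*z^2 - 6*z - 9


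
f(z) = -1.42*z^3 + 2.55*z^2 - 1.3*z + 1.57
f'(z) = -4.26*z^2 + 5.1*z - 1.3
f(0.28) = 1.37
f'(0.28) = -0.21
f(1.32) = 1.03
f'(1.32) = -1.99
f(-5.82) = 375.45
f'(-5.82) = -175.28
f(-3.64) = 108.57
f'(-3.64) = -76.31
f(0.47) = 1.37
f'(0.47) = 0.16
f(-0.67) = 4.01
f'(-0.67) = -6.63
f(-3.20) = 78.37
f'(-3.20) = -61.24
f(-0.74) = 4.50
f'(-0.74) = -7.41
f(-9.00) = 1255.00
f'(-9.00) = -392.26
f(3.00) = -17.72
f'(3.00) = -24.34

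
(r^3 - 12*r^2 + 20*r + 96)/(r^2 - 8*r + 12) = (r^2 - 6*r - 16)/(r - 2)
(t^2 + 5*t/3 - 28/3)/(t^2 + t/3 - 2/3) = (3*t^2 + 5*t - 28)/(3*t^2 + t - 2)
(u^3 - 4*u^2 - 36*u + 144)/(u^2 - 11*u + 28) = (u^2 - 36)/(u - 7)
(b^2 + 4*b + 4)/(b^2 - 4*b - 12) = (b + 2)/(b - 6)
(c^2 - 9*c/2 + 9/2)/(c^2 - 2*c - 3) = (c - 3/2)/(c + 1)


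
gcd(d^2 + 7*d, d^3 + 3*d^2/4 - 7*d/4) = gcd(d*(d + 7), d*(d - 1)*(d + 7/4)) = d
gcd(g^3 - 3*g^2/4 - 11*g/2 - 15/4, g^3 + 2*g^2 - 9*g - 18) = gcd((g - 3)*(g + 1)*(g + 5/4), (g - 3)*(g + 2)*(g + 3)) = g - 3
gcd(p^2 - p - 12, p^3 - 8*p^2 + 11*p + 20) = p - 4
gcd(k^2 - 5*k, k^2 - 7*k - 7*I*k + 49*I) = 1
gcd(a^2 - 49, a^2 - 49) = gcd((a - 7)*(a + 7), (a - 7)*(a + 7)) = a^2 - 49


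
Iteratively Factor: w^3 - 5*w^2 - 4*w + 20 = (w - 5)*(w^2 - 4) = (w - 5)*(w + 2)*(w - 2)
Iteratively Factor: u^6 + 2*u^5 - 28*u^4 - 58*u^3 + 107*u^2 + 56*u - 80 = (u - 1)*(u^5 + 3*u^4 - 25*u^3 - 83*u^2 + 24*u + 80) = (u - 1)*(u + 1)*(u^4 + 2*u^3 - 27*u^2 - 56*u + 80) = (u - 1)^2*(u + 1)*(u^3 + 3*u^2 - 24*u - 80) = (u - 5)*(u - 1)^2*(u + 1)*(u^2 + 8*u + 16) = (u - 5)*(u - 1)^2*(u + 1)*(u + 4)*(u + 4)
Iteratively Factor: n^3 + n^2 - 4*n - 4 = (n - 2)*(n^2 + 3*n + 2) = (n - 2)*(n + 1)*(n + 2)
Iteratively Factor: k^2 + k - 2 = (k + 2)*(k - 1)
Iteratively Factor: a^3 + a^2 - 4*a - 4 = (a + 2)*(a^2 - a - 2) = (a - 2)*(a + 2)*(a + 1)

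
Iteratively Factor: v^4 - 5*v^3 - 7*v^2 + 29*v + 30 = (v + 2)*(v^3 - 7*v^2 + 7*v + 15) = (v + 1)*(v + 2)*(v^2 - 8*v + 15) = (v - 3)*(v + 1)*(v + 2)*(v - 5)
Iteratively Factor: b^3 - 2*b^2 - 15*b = (b + 3)*(b^2 - 5*b) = b*(b + 3)*(b - 5)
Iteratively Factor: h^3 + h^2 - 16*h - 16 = (h - 4)*(h^2 + 5*h + 4) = (h - 4)*(h + 4)*(h + 1)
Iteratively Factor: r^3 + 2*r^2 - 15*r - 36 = (r - 4)*(r^2 + 6*r + 9) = (r - 4)*(r + 3)*(r + 3)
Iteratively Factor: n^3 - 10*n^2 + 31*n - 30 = (n - 2)*(n^2 - 8*n + 15) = (n - 3)*(n - 2)*(n - 5)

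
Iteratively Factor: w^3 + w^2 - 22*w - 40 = (w - 5)*(w^2 + 6*w + 8) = (w - 5)*(w + 4)*(w + 2)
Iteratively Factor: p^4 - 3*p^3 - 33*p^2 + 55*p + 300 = (p - 5)*(p^3 + 2*p^2 - 23*p - 60) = (p - 5)*(p + 4)*(p^2 - 2*p - 15) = (p - 5)*(p + 3)*(p + 4)*(p - 5)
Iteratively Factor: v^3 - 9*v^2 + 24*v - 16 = (v - 4)*(v^2 - 5*v + 4) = (v - 4)*(v - 1)*(v - 4)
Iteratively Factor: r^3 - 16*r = (r - 4)*(r^2 + 4*r) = r*(r - 4)*(r + 4)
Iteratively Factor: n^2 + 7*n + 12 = (n + 3)*(n + 4)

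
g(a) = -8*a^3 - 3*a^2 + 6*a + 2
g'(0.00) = 6.00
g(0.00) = 2.00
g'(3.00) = -228.00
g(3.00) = -223.00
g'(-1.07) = -15.06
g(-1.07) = 1.95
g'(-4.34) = -420.01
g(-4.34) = 573.43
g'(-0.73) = -2.41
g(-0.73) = -0.87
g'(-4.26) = -403.98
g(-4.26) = 540.47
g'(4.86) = -590.03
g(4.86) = -958.03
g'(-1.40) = -32.64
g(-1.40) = 9.67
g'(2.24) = -127.86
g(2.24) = -89.53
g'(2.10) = -112.44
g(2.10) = -72.72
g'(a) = -24*a^2 - 6*a + 6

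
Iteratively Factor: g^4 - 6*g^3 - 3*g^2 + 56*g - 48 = (g - 4)*(g^3 - 2*g^2 - 11*g + 12) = (g - 4)*(g - 1)*(g^2 - g - 12) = (g - 4)^2*(g - 1)*(g + 3)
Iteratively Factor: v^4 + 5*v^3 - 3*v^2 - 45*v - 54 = (v - 3)*(v^3 + 8*v^2 + 21*v + 18) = (v - 3)*(v + 3)*(v^2 + 5*v + 6) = (v - 3)*(v + 3)^2*(v + 2)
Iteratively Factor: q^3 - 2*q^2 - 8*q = (q - 4)*(q^2 + 2*q) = (q - 4)*(q + 2)*(q)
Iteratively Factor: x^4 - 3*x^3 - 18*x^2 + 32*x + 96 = (x - 4)*(x^3 + x^2 - 14*x - 24) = (x - 4)*(x + 2)*(x^2 - x - 12) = (x - 4)^2*(x + 2)*(x + 3)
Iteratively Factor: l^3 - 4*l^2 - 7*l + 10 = (l - 1)*(l^2 - 3*l - 10) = (l - 1)*(l + 2)*(l - 5)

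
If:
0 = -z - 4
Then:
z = -4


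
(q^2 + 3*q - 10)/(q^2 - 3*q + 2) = (q + 5)/(q - 1)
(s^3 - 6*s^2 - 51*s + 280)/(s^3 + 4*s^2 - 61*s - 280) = (s - 5)/(s + 5)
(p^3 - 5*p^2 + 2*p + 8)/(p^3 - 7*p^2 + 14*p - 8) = (p + 1)/(p - 1)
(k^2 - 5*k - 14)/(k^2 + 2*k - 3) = (k^2 - 5*k - 14)/(k^2 + 2*k - 3)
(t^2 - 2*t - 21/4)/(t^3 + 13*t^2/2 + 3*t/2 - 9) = (t - 7/2)/(t^2 + 5*t - 6)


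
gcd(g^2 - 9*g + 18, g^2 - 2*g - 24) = g - 6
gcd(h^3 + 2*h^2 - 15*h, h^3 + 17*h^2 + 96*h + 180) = h + 5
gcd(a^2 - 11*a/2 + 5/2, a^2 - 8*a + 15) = a - 5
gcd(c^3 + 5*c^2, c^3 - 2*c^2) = c^2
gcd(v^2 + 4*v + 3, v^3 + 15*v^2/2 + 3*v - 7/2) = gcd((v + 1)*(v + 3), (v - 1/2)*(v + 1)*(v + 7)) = v + 1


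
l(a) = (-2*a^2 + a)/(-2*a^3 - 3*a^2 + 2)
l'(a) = (1 - 4*a)/(-2*a^3 - 3*a^2 + 2) + (-2*a^2 + a)*(6*a^2 + 6*a)/(-2*a^3 - 3*a^2 + 2)^2 = (-6*a^2*(a + 1)*(2*a - 1) + (4*a - 1)*(2*a^3 + 3*a^2 - 2))/(2*a^3 + 3*a^2 - 2)^2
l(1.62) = 0.25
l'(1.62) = -0.07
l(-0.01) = -0.01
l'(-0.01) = 0.52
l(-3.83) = -0.47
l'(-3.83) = -0.20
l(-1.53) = -2.90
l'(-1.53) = -3.27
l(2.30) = 0.22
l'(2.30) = -0.04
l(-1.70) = -2.37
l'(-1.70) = -2.89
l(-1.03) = -3.14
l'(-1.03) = 4.52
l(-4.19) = -0.41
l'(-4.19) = -0.15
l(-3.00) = -0.72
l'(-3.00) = -0.45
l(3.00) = 0.19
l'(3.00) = -0.03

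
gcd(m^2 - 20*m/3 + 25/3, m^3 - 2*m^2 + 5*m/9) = m - 5/3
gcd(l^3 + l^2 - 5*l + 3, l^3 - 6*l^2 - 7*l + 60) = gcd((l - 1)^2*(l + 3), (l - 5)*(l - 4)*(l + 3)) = l + 3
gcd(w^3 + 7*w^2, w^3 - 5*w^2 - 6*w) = w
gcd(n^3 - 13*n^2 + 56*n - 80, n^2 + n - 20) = n - 4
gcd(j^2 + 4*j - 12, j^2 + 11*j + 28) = 1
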